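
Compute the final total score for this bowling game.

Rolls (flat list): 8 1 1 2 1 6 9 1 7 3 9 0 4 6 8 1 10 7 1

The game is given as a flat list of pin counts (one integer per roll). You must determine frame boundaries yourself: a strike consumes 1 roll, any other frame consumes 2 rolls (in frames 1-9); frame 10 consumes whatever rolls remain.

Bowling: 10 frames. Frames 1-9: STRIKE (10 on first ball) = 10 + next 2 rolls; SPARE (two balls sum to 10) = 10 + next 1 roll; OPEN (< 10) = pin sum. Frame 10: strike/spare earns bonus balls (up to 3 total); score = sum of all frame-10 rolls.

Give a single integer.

Frame 1: OPEN (8+1=9). Cumulative: 9
Frame 2: OPEN (1+2=3). Cumulative: 12
Frame 3: OPEN (1+6=7). Cumulative: 19
Frame 4: SPARE (9+1=10). 10 + next roll (7) = 17. Cumulative: 36
Frame 5: SPARE (7+3=10). 10 + next roll (9) = 19. Cumulative: 55
Frame 6: OPEN (9+0=9). Cumulative: 64
Frame 7: SPARE (4+6=10). 10 + next roll (8) = 18. Cumulative: 82
Frame 8: OPEN (8+1=9). Cumulative: 91
Frame 9: STRIKE. 10 + next two rolls (7+1) = 18. Cumulative: 109
Frame 10: OPEN. Sum of all frame-10 rolls (7+1) = 8. Cumulative: 117

Answer: 117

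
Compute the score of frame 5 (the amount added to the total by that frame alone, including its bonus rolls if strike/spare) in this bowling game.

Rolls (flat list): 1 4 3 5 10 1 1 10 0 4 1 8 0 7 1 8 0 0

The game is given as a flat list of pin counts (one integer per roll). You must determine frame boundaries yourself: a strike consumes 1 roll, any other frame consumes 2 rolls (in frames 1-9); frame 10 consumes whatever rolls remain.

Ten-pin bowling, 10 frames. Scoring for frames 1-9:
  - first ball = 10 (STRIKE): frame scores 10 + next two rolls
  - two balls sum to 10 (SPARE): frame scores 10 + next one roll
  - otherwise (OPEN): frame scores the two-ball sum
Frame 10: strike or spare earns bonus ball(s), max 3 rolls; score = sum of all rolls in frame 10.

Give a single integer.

Frame 1: OPEN (1+4=5). Cumulative: 5
Frame 2: OPEN (3+5=8). Cumulative: 13
Frame 3: STRIKE. 10 + next two rolls (1+1) = 12. Cumulative: 25
Frame 4: OPEN (1+1=2). Cumulative: 27
Frame 5: STRIKE. 10 + next two rolls (0+4) = 14. Cumulative: 41
Frame 6: OPEN (0+4=4). Cumulative: 45
Frame 7: OPEN (1+8=9). Cumulative: 54

Answer: 14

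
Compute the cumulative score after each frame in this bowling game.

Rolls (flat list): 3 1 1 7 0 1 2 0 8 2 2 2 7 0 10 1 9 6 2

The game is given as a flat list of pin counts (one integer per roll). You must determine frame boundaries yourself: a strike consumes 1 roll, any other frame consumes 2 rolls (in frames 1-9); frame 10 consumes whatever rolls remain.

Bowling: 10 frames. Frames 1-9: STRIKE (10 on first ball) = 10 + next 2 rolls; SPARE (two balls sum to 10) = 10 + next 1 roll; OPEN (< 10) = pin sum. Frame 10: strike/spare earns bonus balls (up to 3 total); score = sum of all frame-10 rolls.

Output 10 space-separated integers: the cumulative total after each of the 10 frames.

Answer: 4 12 13 15 27 31 38 58 74 82

Derivation:
Frame 1: OPEN (3+1=4). Cumulative: 4
Frame 2: OPEN (1+7=8). Cumulative: 12
Frame 3: OPEN (0+1=1). Cumulative: 13
Frame 4: OPEN (2+0=2). Cumulative: 15
Frame 5: SPARE (8+2=10). 10 + next roll (2) = 12. Cumulative: 27
Frame 6: OPEN (2+2=4). Cumulative: 31
Frame 7: OPEN (7+0=7). Cumulative: 38
Frame 8: STRIKE. 10 + next two rolls (1+9) = 20. Cumulative: 58
Frame 9: SPARE (1+9=10). 10 + next roll (6) = 16. Cumulative: 74
Frame 10: OPEN. Sum of all frame-10 rolls (6+2) = 8. Cumulative: 82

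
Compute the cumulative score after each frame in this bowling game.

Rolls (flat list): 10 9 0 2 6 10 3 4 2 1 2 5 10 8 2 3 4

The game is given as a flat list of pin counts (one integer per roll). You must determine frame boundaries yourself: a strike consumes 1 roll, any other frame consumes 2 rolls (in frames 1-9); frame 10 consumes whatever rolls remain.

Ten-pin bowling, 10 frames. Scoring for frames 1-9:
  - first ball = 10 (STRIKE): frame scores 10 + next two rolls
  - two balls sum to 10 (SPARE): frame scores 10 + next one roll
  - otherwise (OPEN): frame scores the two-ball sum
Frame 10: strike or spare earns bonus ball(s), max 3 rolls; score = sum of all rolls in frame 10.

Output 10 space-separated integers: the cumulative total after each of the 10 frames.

Answer: 19 28 36 53 60 63 70 90 103 110

Derivation:
Frame 1: STRIKE. 10 + next two rolls (9+0) = 19. Cumulative: 19
Frame 2: OPEN (9+0=9). Cumulative: 28
Frame 3: OPEN (2+6=8). Cumulative: 36
Frame 4: STRIKE. 10 + next two rolls (3+4) = 17. Cumulative: 53
Frame 5: OPEN (3+4=7). Cumulative: 60
Frame 6: OPEN (2+1=3). Cumulative: 63
Frame 7: OPEN (2+5=7). Cumulative: 70
Frame 8: STRIKE. 10 + next two rolls (8+2) = 20. Cumulative: 90
Frame 9: SPARE (8+2=10). 10 + next roll (3) = 13. Cumulative: 103
Frame 10: OPEN. Sum of all frame-10 rolls (3+4) = 7. Cumulative: 110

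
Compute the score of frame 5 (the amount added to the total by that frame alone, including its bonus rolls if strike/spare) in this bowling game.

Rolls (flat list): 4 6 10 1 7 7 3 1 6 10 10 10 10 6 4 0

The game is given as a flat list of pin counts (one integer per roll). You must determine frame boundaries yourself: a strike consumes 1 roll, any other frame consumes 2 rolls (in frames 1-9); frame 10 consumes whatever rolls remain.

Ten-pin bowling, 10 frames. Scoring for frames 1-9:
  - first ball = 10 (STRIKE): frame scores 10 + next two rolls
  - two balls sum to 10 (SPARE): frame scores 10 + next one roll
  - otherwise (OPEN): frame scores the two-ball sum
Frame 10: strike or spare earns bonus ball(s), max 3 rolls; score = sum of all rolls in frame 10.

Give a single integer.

Answer: 7

Derivation:
Frame 1: SPARE (4+6=10). 10 + next roll (10) = 20. Cumulative: 20
Frame 2: STRIKE. 10 + next two rolls (1+7) = 18. Cumulative: 38
Frame 3: OPEN (1+7=8). Cumulative: 46
Frame 4: SPARE (7+3=10). 10 + next roll (1) = 11. Cumulative: 57
Frame 5: OPEN (1+6=7). Cumulative: 64
Frame 6: STRIKE. 10 + next two rolls (10+10) = 30. Cumulative: 94
Frame 7: STRIKE. 10 + next two rolls (10+10) = 30. Cumulative: 124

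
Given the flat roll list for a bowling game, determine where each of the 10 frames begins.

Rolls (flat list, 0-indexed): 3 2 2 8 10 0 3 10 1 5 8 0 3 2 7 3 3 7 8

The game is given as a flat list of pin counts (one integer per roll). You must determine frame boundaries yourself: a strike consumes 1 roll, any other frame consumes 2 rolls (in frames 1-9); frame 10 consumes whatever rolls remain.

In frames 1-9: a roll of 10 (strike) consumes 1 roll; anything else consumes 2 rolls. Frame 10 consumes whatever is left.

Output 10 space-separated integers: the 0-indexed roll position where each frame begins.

Answer: 0 2 4 5 7 8 10 12 14 16

Derivation:
Frame 1 starts at roll index 0: rolls=3,2 (sum=5), consumes 2 rolls
Frame 2 starts at roll index 2: rolls=2,8 (sum=10), consumes 2 rolls
Frame 3 starts at roll index 4: roll=10 (strike), consumes 1 roll
Frame 4 starts at roll index 5: rolls=0,3 (sum=3), consumes 2 rolls
Frame 5 starts at roll index 7: roll=10 (strike), consumes 1 roll
Frame 6 starts at roll index 8: rolls=1,5 (sum=6), consumes 2 rolls
Frame 7 starts at roll index 10: rolls=8,0 (sum=8), consumes 2 rolls
Frame 8 starts at roll index 12: rolls=3,2 (sum=5), consumes 2 rolls
Frame 9 starts at roll index 14: rolls=7,3 (sum=10), consumes 2 rolls
Frame 10 starts at roll index 16: 3 remaining rolls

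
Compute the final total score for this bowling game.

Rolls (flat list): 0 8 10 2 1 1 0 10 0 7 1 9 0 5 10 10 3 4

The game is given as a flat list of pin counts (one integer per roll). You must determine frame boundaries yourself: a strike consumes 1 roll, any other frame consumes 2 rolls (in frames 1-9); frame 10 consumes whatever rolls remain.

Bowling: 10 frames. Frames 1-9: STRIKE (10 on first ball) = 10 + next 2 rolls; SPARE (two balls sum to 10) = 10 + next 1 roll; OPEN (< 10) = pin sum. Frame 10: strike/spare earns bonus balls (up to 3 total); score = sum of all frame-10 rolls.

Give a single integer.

Frame 1: OPEN (0+8=8). Cumulative: 8
Frame 2: STRIKE. 10 + next two rolls (2+1) = 13. Cumulative: 21
Frame 3: OPEN (2+1=3). Cumulative: 24
Frame 4: OPEN (1+0=1). Cumulative: 25
Frame 5: STRIKE. 10 + next two rolls (0+7) = 17. Cumulative: 42
Frame 6: OPEN (0+7=7). Cumulative: 49
Frame 7: SPARE (1+9=10). 10 + next roll (0) = 10. Cumulative: 59
Frame 8: OPEN (0+5=5). Cumulative: 64
Frame 9: STRIKE. 10 + next two rolls (10+3) = 23. Cumulative: 87
Frame 10: STRIKE. Sum of all frame-10 rolls (10+3+4) = 17. Cumulative: 104

Answer: 104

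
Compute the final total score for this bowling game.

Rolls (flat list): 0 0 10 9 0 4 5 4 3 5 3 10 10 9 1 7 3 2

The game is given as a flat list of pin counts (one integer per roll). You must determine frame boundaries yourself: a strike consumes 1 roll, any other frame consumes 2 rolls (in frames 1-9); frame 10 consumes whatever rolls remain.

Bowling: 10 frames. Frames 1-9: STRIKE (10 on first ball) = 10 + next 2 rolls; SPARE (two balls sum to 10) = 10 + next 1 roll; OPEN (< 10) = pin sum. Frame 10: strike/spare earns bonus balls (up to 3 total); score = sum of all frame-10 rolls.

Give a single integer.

Frame 1: OPEN (0+0=0). Cumulative: 0
Frame 2: STRIKE. 10 + next two rolls (9+0) = 19. Cumulative: 19
Frame 3: OPEN (9+0=9). Cumulative: 28
Frame 4: OPEN (4+5=9). Cumulative: 37
Frame 5: OPEN (4+3=7). Cumulative: 44
Frame 6: OPEN (5+3=8). Cumulative: 52
Frame 7: STRIKE. 10 + next two rolls (10+9) = 29. Cumulative: 81
Frame 8: STRIKE. 10 + next two rolls (9+1) = 20. Cumulative: 101
Frame 9: SPARE (9+1=10). 10 + next roll (7) = 17. Cumulative: 118
Frame 10: SPARE. Sum of all frame-10 rolls (7+3+2) = 12. Cumulative: 130

Answer: 130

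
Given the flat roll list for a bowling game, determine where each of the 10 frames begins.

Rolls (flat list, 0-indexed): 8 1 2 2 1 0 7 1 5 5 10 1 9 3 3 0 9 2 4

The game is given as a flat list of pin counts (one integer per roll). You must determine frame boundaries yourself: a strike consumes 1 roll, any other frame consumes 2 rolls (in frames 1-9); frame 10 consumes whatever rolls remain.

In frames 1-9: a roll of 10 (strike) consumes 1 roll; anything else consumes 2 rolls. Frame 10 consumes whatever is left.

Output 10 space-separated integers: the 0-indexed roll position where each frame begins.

Answer: 0 2 4 6 8 10 11 13 15 17

Derivation:
Frame 1 starts at roll index 0: rolls=8,1 (sum=9), consumes 2 rolls
Frame 2 starts at roll index 2: rolls=2,2 (sum=4), consumes 2 rolls
Frame 3 starts at roll index 4: rolls=1,0 (sum=1), consumes 2 rolls
Frame 4 starts at roll index 6: rolls=7,1 (sum=8), consumes 2 rolls
Frame 5 starts at roll index 8: rolls=5,5 (sum=10), consumes 2 rolls
Frame 6 starts at roll index 10: roll=10 (strike), consumes 1 roll
Frame 7 starts at roll index 11: rolls=1,9 (sum=10), consumes 2 rolls
Frame 8 starts at roll index 13: rolls=3,3 (sum=6), consumes 2 rolls
Frame 9 starts at roll index 15: rolls=0,9 (sum=9), consumes 2 rolls
Frame 10 starts at roll index 17: 2 remaining rolls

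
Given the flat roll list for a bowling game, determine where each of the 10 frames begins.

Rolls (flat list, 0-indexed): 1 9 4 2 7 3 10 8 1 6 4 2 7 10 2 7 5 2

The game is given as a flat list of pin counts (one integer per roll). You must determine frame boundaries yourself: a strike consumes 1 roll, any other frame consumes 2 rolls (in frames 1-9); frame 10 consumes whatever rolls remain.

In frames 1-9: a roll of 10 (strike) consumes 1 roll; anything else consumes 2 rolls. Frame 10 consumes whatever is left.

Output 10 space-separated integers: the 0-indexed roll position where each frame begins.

Answer: 0 2 4 6 7 9 11 13 14 16

Derivation:
Frame 1 starts at roll index 0: rolls=1,9 (sum=10), consumes 2 rolls
Frame 2 starts at roll index 2: rolls=4,2 (sum=6), consumes 2 rolls
Frame 3 starts at roll index 4: rolls=7,3 (sum=10), consumes 2 rolls
Frame 4 starts at roll index 6: roll=10 (strike), consumes 1 roll
Frame 5 starts at roll index 7: rolls=8,1 (sum=9), consumes 2 rolls
Frame 6 starts at roll index 9: rolls=6,4 (sum=10), consumes 2 rolls
Frame 7 starts at roll index 11: rolls=2,7 (sum=9), consumes 2 rolls
Frame 8 starts at roll index 13: roll=10 (strike), consumes 1 roll
Frame 9 starts at roll index 14: rolls=2,7 (sum=9), consumes 2 rolls
Frame 10 starts at roll index 16: 2 remaining rolls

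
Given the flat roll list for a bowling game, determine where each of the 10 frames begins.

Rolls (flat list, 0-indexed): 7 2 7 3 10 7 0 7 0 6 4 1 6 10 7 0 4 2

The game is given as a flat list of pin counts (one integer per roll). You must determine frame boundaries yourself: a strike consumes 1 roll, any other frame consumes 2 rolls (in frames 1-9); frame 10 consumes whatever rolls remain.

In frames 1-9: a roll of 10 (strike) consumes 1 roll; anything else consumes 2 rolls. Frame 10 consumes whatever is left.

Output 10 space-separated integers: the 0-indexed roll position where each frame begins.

Answer: 0 2 4 5 7 9 11 13 14 16

Derivation:
Frame 1 starts at roll index 0: rolls=7,2 (sum=9), consumes 2 rolls
Frame 2 starts at roll index 2: rolls=7,3 (sum=10), consumes 2 rolls
Frame 3 starts at roll index 4: roll=10 (strike), consumes 1 roll
Frame 4 starts at roll index 5: rolls=7,0 (sum=7), consumes 2 rolls
Frame 5 starts at roll index 7: rolls=7,0 (sum=7), consumes 2 rolls
Frame 6 starts at roll index 9: rolls=6,4 (sum=10), consumes 2 rolls
Frame 7 starts at roll index 11: rolls=1,6 (sum=7), consumes 2 rolls
Frame 8 starts at roll index 13: roll=10 (strike), consumes 1 roll
Frame 9 starts at roll index 14: rolls=7,0 (sum=7), consumes 2 rolls
Frame 10 starts at roll index 16: 2 remaining rolls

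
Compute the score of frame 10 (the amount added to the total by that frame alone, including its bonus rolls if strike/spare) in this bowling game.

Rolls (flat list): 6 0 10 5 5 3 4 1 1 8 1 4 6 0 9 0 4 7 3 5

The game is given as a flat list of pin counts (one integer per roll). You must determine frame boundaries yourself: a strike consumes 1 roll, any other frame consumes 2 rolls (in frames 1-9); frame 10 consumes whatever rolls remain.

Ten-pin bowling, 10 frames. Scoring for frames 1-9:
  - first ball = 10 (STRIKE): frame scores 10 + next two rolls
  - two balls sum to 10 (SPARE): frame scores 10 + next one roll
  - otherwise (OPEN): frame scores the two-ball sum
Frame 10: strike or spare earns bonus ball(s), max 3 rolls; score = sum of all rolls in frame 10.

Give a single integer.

Frame 1: OPEN (6+0=6). Cumulative: 6
Frame 2: STRIKE. 10 + next two rolls (5+5) = 20. Cumulative: 26
Frame 3: SPARE (5+5=10). 10 + next roll (3) = 13. Cumulative: 39
Frame 4: OPEN (3+4=7). Cumulative: 46
Frame 5: OPEN (1+1=2). Cumulative: 48
Frame 6: OPEN (8+1=9). Cumulative: 57
Frame 7: SPARE (4+6=10). 10 + next roll (0) = 10. Cumulative: 67
Frame 8: OPEN (0+9=9). Cumulative: 76
Frame 9: OPEN (0+4=4). Cumulative: 80
Frame 10: SPARE. Sum of all frame-10 rolls (7+3+5) = 15. Cumulative: 95

Answer: 15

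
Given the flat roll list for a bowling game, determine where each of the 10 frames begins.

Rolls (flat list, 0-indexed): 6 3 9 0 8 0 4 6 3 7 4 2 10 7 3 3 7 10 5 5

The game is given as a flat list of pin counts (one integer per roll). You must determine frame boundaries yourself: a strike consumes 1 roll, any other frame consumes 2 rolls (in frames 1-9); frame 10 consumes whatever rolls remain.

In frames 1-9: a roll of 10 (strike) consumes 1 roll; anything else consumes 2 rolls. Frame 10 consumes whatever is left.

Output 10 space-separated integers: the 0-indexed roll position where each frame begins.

Answer: 0 2 4 6 8 10 12 13 15 17

Derivation:
Frame 1 starts at roll index 0: rolls=6,3 (sum=9), consumes 2 rolls
Frame 2 starts at roll index 2: rolls=9,0 (sum=9), consumes 2 rolls
Frame 3 starts at roll index 4: rolls=8,0 (sum=8), consumes 2 rolls
Frame 4 starts at roll index 6: rolls=4,6 (sum=10), consumes 2 rolls
Frame 5 starts at roll index 8: rolls=3,7 (sum=10), consumes 2 rolls
Frame 6 starts at roll index 10: rolls=4,2 (sum=6), consumes 2 rolls
Frame 7 starts at roll index 12: roll=10 (strike), consumes 1 roll
Frame 8 starts at roll index 13: rolls=7,3 (sum=10), consumes 2 rolls
Frame 9 starts at roll index 15: rolls=3,7 (sum=10), consumes 2 rolls
Frame 10 starts at roll index 17: 3 remaining rolls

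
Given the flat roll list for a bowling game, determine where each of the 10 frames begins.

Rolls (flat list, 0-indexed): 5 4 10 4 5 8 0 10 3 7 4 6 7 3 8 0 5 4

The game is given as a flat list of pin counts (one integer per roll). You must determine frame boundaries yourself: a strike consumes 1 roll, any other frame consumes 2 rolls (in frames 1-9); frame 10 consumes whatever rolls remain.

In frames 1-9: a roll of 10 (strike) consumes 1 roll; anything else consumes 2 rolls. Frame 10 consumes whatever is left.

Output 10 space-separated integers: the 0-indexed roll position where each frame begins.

Frame 1 starts at roll index 0: rolls=5,4 (sum=9), consumes 2 rolls
Frame 2 starts at roll index 2: roll=10 (strike), consumes 1 roll
Frame 3 starts at roll index 3: rolls=4,5 (sum=9), consumes 2 rolls
Frame 4 starts at roll index 5: rolls=8,0 (sum=8), consumes 2 rolls
Frame 5 starts at roll index 7: roll=10 (strike), consumes 1 roll
Frame 6 starts at roll index 8: rolls=3,7 (sum=10), consumes 2 rolls
Frame 7 starts at roll index 10: rolls=4,6 (sum=10), consumes 2 rolls
Frame 8 starts at roll index 12: rolls=7,3 (sum=10), consumes 2 rolls
Frame 9 starts at roll index 14: rolls=8,0 (sum=8), consumes 2 rolls
Frame 10 starts at roll index 16: 2 remaining rolls

Answer: 0 2 3 5 7 8 10 12 14 16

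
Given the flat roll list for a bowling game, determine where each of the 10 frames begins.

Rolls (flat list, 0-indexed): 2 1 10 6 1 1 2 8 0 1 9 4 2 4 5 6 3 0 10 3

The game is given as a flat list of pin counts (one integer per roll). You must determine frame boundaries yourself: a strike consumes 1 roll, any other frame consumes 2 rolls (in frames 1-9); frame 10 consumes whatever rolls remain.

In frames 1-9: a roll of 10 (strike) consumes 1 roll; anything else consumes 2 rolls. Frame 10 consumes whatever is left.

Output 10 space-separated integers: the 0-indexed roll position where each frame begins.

Answer: 0 2 3 5 7 9 11 13 15 17

Derivation:
Frame 1 starts at roll index 0: rolls=2,1 (sum=3), consumes 2 rolls
Frame 2 starts at roll index 2: roll=10 (strike), consumes 1 roll
Frame 3 starts at roll index 3: rolls=6,1 (sum=7), consumes 2 rolls
Frame 4 starts at roll index 5: rolls=1,2 (sum=3), consumes 2 rolls
Frame 5 starts at roll index 7: rolls=8,0 (sum=8), consumes 2 rolls
Frame 6 starts at roll index 9: rolls=1,9 (sum=10), consumes 2 rolls
Frame 7 starts at roll index 11: rolls=4,2 (sum=6), consumes 2 rolls
Frame 8 starts at roll index 13: rolls=4,5 (sum=9), consumes 2 rolls
Frame 9 starts at roll index 15: rolls=6,3 (sum=9), consumes 2 rolls
Frame 10 starts at roll index 17: 3 remaining rolls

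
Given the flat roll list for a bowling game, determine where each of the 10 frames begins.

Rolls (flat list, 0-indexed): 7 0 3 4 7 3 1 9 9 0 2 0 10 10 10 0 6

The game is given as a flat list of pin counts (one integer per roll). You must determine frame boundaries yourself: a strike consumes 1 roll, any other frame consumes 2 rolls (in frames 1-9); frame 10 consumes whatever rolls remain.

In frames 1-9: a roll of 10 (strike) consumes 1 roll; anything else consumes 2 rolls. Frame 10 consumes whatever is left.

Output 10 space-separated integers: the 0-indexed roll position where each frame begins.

Frame 1 starts at roll index 0: rolls=7,0 (sum=7), consumes 2 rolls
Frame 2 starts at roll index 2: rolls=3,4 (sum=7), consumes 2 rolls
Frame 3 starts at roll index 4: rolls=7,3 (sum=10), consumes 2 rolls
Frame 4 starts at roll index 6: rolls=1,9 (sum=10), consumes 2 rolls
Frame 5 starts at roll index 8: rolls=9,0 (sum=9), consumes 2 rolls
Frame 6 starts at roll index 10: rolls=2,0 (sum=2), consumes 2 rolls
Frame 7 starts at roll index 12: roll=10 (strike), consumes 1 roll
Frame 8 starts at roll index 13: roll=10 (strike), consumes 1 roll
Frame 9 starts at roll index 14: roll=10 (strike), consumes 1 roll
Frame 10 starts at roll index 15: 2 remaining rolls

Answer: 0 2 4 6 8 10 12 13 14 15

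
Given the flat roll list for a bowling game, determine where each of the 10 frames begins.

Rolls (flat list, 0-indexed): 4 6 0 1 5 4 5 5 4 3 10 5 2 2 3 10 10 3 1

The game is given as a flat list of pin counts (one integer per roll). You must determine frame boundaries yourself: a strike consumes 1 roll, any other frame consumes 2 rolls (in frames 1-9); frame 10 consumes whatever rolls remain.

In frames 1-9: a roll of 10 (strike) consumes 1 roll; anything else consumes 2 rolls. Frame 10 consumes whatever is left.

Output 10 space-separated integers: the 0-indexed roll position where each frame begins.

Frame 1 starts at roll index 0: rolls=4,6 (sum=10), consumes 2 rolls
Frame 2 starts at roll index 2: rolls=0,1 (sum=1), consumes 2 rolls
Frame 3 starts at roll index 4: rolls=5,4 (sum=9), consumes 2 rolls
Frame 4 starts at roll index 6: rolls=5,5 (sum=10), consumes 2 rolls
Frame 5 starts at roll index 8: rolls=4,3 (sum=7), consumes 2 rolls
Frame 6 starts at roll index 10: roll=10 (strike), consumes 1 roll
Frame 7 starts at roll index 11: rolls=5,2 (sum=7), consumes 2 rolls
Frame 8 starts at roll index 13: rolls=2,3 (sum=5), consumes 2 rolls
Frame 9 starts at roll index 15: roll=10 (strike), consumes 1 roll
Frame 10 starts at roll index 16: 3 remaining rolls

Answer: 0 2 4 6 8 10 11 13 15 16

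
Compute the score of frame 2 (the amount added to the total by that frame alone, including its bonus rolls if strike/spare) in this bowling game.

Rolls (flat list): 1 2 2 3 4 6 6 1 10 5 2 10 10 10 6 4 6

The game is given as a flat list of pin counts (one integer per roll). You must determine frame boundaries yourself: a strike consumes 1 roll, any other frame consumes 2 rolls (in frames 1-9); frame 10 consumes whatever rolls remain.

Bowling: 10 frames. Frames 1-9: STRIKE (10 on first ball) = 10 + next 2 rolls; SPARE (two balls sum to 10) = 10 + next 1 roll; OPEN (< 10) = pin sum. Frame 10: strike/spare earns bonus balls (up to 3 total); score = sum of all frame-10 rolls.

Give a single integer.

Answer: 5

Derivation:
Frame 1: OPEN (1+2=3). Cumulative: 3
Frame 2: OPEN (2+3=5). Cumulative: 8
Frame 3: SPARE (4+6=10). 10 + next roll (6) = 16. Cumulative: 24
Frame 4: OPEN (6+1=7). Cumulative: 31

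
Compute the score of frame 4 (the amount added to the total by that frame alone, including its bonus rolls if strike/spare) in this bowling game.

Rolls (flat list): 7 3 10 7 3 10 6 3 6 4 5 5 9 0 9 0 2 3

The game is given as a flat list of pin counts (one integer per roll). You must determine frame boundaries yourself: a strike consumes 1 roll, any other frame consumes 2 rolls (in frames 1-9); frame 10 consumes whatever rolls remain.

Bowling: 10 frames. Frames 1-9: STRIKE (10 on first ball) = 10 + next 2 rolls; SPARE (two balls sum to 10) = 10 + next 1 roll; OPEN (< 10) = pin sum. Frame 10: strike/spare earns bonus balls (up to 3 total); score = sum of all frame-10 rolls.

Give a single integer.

Frame 1: SPARE (7+3=10). 10 + next roll (10) = 20. Cumulative: 20
Frame 2: STRIKE. 10 + next two rolls (7+3) = 20. Cumulative: 40
Frame 3: SPARE (7+3=10). 10 + next roll (10) = 20. Cumulative: 60
Frame 4: STRIKE. 10 + next two rolls (6+3) = 19. Cumulative: 79
Frame 5: OPEN (6+3=9). Cumulative: 88
Frame 6: SPARE (6+4=10). 10 + next roll (5) = 15. Cumulative: 103

Answer: 19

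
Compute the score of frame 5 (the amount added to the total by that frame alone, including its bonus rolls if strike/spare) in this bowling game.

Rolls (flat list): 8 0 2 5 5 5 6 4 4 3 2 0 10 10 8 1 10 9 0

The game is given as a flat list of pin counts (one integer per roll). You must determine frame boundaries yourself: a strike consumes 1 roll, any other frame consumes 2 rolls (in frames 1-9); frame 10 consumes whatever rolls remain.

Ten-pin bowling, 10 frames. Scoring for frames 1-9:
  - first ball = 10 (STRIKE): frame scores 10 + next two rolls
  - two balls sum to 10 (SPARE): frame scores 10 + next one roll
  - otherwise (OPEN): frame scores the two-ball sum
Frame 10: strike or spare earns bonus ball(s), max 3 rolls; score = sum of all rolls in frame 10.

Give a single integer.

Answer: 7

Derivation:
Frame 1: OPEN (8+0=8). Cumulative: 8
Frame 2: OPEN (2+5=7). Cumulative: 15
Frame 3: SPARE (5+5=10). 10 + next roll (6) = 16. Cumulative: 31
Frame 4: SPARE (6+4=10). 10 + next roll (4) = 14. Cumulative: 45
Frame 5: OPEN (4+3=7). Cumulative: 52
Frame 6: OPEN (2+0=2). Cumulative: 54
Frame 7: STRIKE. 10 + next two rolls (10+8) = 28. Cumulative: 82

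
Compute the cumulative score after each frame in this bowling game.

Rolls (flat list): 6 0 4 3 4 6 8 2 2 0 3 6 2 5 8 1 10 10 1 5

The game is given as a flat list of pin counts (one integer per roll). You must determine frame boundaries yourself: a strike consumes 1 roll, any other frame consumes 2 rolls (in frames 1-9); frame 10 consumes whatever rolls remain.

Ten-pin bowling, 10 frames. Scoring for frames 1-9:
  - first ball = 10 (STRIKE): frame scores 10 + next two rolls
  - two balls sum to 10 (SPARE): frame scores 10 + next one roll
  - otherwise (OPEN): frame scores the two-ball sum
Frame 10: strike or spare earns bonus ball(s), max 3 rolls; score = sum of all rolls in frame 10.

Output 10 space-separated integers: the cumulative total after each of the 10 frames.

Frame 1: OPEN (6+0=6). Cumulative: 6
Frame 2: OPEN (4+3=7). Cumulative: 13
Frame 3: SPARE (4+6=10). 10 + next roll (8) = 18. Cumulative: 31
Frame 4: SPARE (8+2=10). 10 + next roll (2) = 12. Cumulative: 43
Frame 5: OPEN (2+0=2). Cumulative: 45
Frame 6: OPEN (3+6=9). Cumulative: 54
Frame 7: OPEN (2+5=7). Cumulative: 61
Frame 8: OPEN (8+1=9). Cumulative: 70
Frame 9: STRIKE. 10 + next two rolls (10+1) = 21. Cumulative: 91
Frame 10: STRIKE. Sum of all frame-10 rolls (10+1+5) = 16. Cumulative: 107

Answer: 6 13 31 43 45 54 61 70 91 107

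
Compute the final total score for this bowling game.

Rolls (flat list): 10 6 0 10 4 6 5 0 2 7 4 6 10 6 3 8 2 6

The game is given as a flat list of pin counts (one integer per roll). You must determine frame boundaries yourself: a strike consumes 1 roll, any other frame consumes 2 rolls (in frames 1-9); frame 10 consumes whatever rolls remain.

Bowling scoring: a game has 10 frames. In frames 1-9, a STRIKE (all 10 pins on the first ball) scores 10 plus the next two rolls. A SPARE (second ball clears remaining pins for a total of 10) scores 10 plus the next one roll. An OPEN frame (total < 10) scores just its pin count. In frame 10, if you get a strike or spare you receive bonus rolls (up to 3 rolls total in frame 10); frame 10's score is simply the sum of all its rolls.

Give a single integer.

Frame 1: STRIKE. 10 + next two rolls (6+0) = 16. Cumulative: 16
Frame 2: OPEN (6+0=6). Cumulative: 22
Frame 3: STRIKE. 10 + next two rolls (4+6) = 20. Cumulative: 42
Frame 4: SPARE (4+6=10). 10 + next roll (5) = 15. Cumulative: 57
Frame 5: OPEN (5+0=5). Cumulative: 62
Frame 6: OPEN (2+7=9). Cumulative: 71
Frame 7: SPARE (4+6=10). 10 + next roll (10) = 20. Cumulative: 91
Frame 8: STRIKE. 10 + next two rolls (6+3) = 19. Cumulative: 110
Frame 9: OPEN (6+3=9). Cumulative: 119
Frame 10: SPARE. Sum of all frame-10 rolls (8+2+6) = 16. Cumulative: 135

Answer: 135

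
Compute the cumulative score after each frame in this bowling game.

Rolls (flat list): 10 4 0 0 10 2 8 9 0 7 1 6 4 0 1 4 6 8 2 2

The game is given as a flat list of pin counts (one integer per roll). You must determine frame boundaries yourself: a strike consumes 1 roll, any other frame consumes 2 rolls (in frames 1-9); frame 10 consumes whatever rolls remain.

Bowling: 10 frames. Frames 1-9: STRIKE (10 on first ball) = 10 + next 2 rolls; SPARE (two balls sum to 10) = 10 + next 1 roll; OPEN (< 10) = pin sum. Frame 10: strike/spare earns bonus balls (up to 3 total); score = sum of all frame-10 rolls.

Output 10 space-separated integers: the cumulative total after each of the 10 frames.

Frame 1: STRIKE. 10 + next two rolls (4+0) = 14. Cumulative: 14
Frame 2: OPEN (4+0=4). Cumulative: 18
Frame 3: SPARE (0+10=10). 10 + next roll (2) = 12. Cumulative: 30
Frame 4: SPARE (2+8=10). 10 + next roll (9) = 19. Cumulative: 49
Frame 5: OPEN (9+0=9). Cumulative: 58
Frame 6: OPEN (7+1=8). Cumulative: 66
Frame 7: SPARE (6+4=10). 10 + next roll (0) = 10. Cumulative: 76
Frame 8: OPEN (0+1=1). Cumulative: 77
Frame 9: SPARE (4+6=10). 10 + next roll (8) = 18. Cumulative: 95
Frame 10: SPARE. Sum of all frame-10 rolls (8+2+2) = 12. Cumulative: 107

Answer: 14 18 30 49 58 66 76 77 95 107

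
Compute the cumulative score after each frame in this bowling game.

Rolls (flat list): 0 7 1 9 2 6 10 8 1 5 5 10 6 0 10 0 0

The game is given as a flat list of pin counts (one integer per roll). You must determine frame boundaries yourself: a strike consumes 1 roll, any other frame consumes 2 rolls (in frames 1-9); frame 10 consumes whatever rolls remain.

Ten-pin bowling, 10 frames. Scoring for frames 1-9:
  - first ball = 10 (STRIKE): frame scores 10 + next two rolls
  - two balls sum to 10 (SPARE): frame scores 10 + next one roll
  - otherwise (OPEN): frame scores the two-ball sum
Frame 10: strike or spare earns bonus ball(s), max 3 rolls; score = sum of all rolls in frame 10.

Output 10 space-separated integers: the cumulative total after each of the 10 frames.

Answer: 7 19 27 46 55 75 91 97 107 107

Derivation:
Frame 1: OPEN (0+7=7). Cumulative: 7
Frame 2: SPARE (1+9=10). 10 + next roll (2) = 12. Cumulative: 19
Frame 3: OPEN (2+6=8). Cumulative: 27
Frame 4: STRIKE. 10 + next two rolls (8+1) = 19. Cumulative: 46
Frame 5: OPEN (8+1=9). Cumulative: 55
Frame 6: SPARE (5+5=10). 10 + next roll (10) = 20. Cumulative: 75
Frame 7: STRIKE. 10 + next two rolls (6+0) = 16. Cumulative: 91
Frame 8: OPEN (6+0=6). Cumulative: 97
Frame 9: STRIKE. 10 + next two rolls (0+0) = 10. Cumulative: 107
Frame 10: OPEN. Sum of all frame-10 rolls (0+0) = 0. Cumulative: 107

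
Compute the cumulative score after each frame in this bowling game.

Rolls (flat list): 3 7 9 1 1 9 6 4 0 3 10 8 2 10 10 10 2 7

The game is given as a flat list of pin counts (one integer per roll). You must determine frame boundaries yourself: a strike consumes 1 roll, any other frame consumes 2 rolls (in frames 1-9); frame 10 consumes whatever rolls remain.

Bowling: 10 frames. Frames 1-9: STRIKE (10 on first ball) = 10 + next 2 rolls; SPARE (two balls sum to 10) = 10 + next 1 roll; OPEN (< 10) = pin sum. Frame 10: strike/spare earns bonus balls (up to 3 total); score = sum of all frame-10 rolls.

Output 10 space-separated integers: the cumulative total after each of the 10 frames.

Frame 1: SPARE (3+7=10). 10 + next roll (9) = 19. Cumulative: 19
Frame 2: SPARE (9+1=10). 10 + next roll (1) = 11. Cumulative: 30
Frame 3: SPARE (1+9=10). 10 + next roll (6) = 16. Cumulative: 46
Frame 4: SPARE (6+4=10). 10 + next roll (0) = 10. Cumulative: 56
Frame 5: OPEN (0+3=3). Cumulative: 59
Frame 6: STRIKE. 10 + next two rolls (8+2) = 20. Cumulative: 79
Frame 7: SPARE (8+2=10). 10 + next roll (10) = 20. Cumulative: 99
Frame 8: STRIKE. 10 + next two rolls (10+10) = 30. Cumulative: 129
Frame 9: STRIKE. 10 + next two rolls (10+2) = 22. Cumulative: 151
Frame 10: STRIKE. Sum of all frame-10 rolls (10+2+7) = 19. Cumulative: 170

Answer: 19 30 46 56 59 79 99 129 151 170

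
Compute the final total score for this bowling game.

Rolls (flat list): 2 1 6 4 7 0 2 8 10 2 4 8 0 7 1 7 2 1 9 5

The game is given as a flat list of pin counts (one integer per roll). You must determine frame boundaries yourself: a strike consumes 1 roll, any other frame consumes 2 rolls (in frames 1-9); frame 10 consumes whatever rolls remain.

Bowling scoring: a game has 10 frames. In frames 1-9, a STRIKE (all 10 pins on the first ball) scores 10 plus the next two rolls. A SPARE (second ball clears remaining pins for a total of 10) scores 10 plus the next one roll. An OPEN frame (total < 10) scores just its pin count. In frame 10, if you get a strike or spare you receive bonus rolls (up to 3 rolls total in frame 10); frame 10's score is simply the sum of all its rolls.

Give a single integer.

Answer: 109

Derivation:
Frame 1: OPEN (2+1=3). Cumulative: 3
Frame 2: SPARE (6+4=10). 10 + next roll (7) = 17. Cumulative: 20
Frame 3: OPEN (7+0=7). Cumulative: 27
Frame 4: SPARE (2+8=10). 10 + next roll (10) = 20. Cumulative: 47
Frame 5: STRIKE. 10 + next two rolls (2+4) = 16. Cumulative: 63
Frame 6: OPEN (2+4=6). Cumulative: 69
Frame 7: OPEN (8+0=8). Cumulative: 77
Frame 8: OPEN (7+1=8). Cumulative: 85
Frame 9: OPEN (7+2=9). Cumulative: 94
Frame 10: SPARE. Sum of all frame-10 rolls (1+9+5) = 15. Cumulative: 109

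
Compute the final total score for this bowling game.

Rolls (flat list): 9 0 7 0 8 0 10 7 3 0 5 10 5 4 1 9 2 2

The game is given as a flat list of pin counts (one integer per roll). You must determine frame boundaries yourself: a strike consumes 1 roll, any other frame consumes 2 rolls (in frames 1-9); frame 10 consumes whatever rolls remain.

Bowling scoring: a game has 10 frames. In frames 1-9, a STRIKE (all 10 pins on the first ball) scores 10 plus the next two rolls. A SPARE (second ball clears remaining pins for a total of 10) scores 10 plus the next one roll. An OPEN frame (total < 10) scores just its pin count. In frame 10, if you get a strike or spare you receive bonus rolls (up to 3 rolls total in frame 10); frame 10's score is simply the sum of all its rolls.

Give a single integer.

Answer: 103

Derivation:
Frame 1: OPEN (9+0=9). Cumulative: 9
Frame 2: OPEN (7+0=7). Cumulative: 16
Frame 3: OPEN (8+0=8). Cumulative: 24
Frame 4: STRIKE. 10 + next two rolls (7+3) = 20. Cumulative: 44
Frame 5: SPARE (7+3=10). 10 + next roll (0) = 10. Cumulative: 54
Frame 6: OPEN (0+5=5). Cumulative: 59
Frame 7: STRIKE. 10 + next two rolls (5+4) = 19. Cumulative: 78
Frame 8: OPEN (5+4=9). Cumulative: 87
Frame 9: SPARE (1+9=10). 10 + next roll (2) = 12. Cumulative: 99
Frame 10: OPEN. Sum of all frame-10 rolls (2+2) = 4. Cumulative: 103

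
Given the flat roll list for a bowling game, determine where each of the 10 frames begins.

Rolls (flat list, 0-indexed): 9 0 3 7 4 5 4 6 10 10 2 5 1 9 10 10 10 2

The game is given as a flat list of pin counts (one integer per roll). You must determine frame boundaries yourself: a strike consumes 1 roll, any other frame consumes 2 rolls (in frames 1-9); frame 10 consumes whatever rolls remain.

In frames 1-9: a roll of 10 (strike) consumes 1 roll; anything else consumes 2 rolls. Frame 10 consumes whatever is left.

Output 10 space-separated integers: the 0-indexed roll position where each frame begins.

Answer: 0 2 4 6 8 9 10 12 14 15

Derivation:
Frame 1 starts at roll index 0: rolls=9,0 (sum=9), consumes 2 rolls
Frame 2 starts at roll index 2: rolls=3,7 (sum=10), consumes 2 rolls
Frame 3 starts at roll index 4: rolls=4,5 (sum=9), consumes 2 rolls
Frame 4 starts at roll index 6: rolls=4,6 (sum=10), consumes 2 rolls
Frame 5 starts at roll index 8: roll=10 (strike), consumes 1 roll
Frame 6 starts at roll index 9: roll=10 (strike), consumes 1 roll
Frame 7 starts at roll index 10: rolls=2,5 (sum=7), consumes 2 rolls
Frame 8 starts at roll index 12: rolls=1,9 (sum=10), consumes 2 rolls
Frame 9 starts at roll index 14: roll=10 (strike), consumes 1 roll
Frame 10 starts at roll index 15: 3 remaining rolls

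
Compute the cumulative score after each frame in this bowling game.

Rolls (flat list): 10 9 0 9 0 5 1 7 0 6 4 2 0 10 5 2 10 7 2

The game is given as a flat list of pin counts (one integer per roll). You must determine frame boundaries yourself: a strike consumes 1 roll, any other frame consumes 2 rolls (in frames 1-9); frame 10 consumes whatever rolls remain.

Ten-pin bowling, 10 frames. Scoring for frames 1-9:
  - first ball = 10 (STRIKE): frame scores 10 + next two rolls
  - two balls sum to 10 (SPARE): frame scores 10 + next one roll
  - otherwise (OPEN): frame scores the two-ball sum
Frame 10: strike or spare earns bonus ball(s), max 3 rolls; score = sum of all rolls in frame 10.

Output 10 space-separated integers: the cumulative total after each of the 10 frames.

Frame 1: STRIKE. 10 + next two rolls (9+0) = 19. Cumulative: 19
Frame 2: OPEN (9+0=9). Cumulative: 28
Frame 3: OPEN (9+0=9). Cumulative: 37
Frame 4: OPEN (5+1=6). Cumulative: 43
Frame 5: OPEN (7+0=7). Cumulative: 50
Frame 6: SPARE (6+4=10). 10 + next roll (2) = 12. Cumulative: 62
Frame 7: OPEN (2+0=2). Cumulative: 64
Frame 8: STRIKE. 10 + next two rolls (5+2) = 17. Cumulative: 81
Frame 9: OPEN (5+2=7). Cumulative: 88
Frame 10: STRIKE. Sum of all frame-10 rolls (10+7+2) = 19. Cumulative: 107

Answer: 19 28 37 43 50 62 64 81 88 107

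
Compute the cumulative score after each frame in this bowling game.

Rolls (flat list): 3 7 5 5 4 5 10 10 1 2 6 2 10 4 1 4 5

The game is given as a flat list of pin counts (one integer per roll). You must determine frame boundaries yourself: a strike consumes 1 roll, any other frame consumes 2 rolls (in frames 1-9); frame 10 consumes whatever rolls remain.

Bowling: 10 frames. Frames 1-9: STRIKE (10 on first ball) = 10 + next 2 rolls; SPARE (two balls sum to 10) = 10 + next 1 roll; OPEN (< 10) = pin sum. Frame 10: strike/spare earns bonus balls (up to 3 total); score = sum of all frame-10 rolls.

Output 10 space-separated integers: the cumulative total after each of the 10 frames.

Answer: 15 29 38 59 72 75 83 98 103 112

Derivation:
Frame 1: SPARE (3+7=10). 10 + next roll (5) = 15. Cumulative: 15
Frame 2: SPARE (5+5=10). 10 + next roll (4) = 14. Cumulative: 29
Frame 3: OPEN (4+5=9). Cumulative: 38
Frame 4: STRIKE. 10 + next two rolls (10+1) = 21. Cumulative: 59
Frame 5: STRIKE. 10 + next two rolls (1+2) = 13. Cumulative: 72
Frame 6: OPEN (1+2=3). Cumulative: 75
Frame 7: OPEN (6+2=8). Cumulative: 83
Frame 8: STRIKE. 10 + next two rolls (4+1) = 15. Cumulative: 98
Frame 9: OPEN (4+1=5). Cumulative: 103
Frame 10: OPEN. Sum of all frame-10 rolls (4+5) = 9. Cumulative: 112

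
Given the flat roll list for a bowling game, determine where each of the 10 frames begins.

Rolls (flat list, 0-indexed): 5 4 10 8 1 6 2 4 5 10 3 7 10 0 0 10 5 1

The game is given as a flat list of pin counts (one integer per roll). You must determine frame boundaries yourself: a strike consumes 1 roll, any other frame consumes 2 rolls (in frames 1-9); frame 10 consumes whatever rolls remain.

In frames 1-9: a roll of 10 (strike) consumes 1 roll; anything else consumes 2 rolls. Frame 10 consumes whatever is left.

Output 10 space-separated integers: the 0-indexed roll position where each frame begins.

Frame 1 starts at roll index 0: rolls=5,4 (sum=9), consumes 2 rolls
Frame 2 starts at roll index 2: roll=10 (strike), consumes 1 roll
Frame 3 starts at roll index 3: rolls=8,1 (sum=9), consumes 2 rolls
Frame 4 starts at roll index 5: rolls=6,2 (sum=8), consumes 2 rolls
Frame 5 starts at roll index 7: rolls=4,5 (sum=9), consumes 2 rolls
Frame 6 starts at roll index 9: roll=10 (strike), consumes 1 roll
Frame 7 starts at roll index 10: rolls=3,7 (sum=10), consumes 2 rolls
Frame 8 starts at roll index 12: roll=10 (strike), consumes 1 roll
Frame 9 starts at roll index 13: rolls=0,0 (sum=0), consumes 2 rolls
Frame 10 starts at roll index 15: 3 remaining rolls

Answer: 0 2 3 5 7 9 10 12 13 15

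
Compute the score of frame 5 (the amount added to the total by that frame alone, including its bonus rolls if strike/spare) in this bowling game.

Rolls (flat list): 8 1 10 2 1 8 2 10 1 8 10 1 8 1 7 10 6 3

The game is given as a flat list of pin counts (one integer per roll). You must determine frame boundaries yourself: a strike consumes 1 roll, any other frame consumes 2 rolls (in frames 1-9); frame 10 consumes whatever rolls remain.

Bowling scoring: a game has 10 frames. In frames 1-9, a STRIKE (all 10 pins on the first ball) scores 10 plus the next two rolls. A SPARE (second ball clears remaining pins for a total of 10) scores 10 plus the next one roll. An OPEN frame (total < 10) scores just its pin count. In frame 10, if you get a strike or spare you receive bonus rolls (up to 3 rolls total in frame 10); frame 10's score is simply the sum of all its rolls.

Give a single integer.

Answer: 19

Derivation:
Frame 1: OPEN (8+1=9). Cumulative: 9
Frame 2: STRIKE. 10 + next two rolls (2+1) = 13. Cumulative: 22
Frame 3: OPEN (2+1=3). Cumulative: 25
Frame 4: SPARE (8+2=10). 10 + next roll (10) = 20. Cumulative: 45
Frame 5: STRIKE. 10 + next two rolls (1+8) = 19. Cumulative: 64
Frame 6: OPEN (1+8=9). Cumulative: 73
Frame 7: STRIKE. 10 + next two rolls (1+8) = 19. Cumulative: 92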